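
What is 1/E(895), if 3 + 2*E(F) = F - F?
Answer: -⅔ ≈ -0.66667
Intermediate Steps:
E(F) = -3/2 (E(F) = -3/2 + (F - F)/2 = -3/2 + (½)*0 = -3/2 + 0 = -3/2)
1/E(895) = 1/(-3/2) = -⅔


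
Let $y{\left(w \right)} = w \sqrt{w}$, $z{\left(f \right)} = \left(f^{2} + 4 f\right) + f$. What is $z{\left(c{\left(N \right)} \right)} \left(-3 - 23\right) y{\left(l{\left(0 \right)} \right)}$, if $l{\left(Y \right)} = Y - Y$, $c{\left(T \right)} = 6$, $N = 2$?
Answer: $0$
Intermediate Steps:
$l{\left(Y \right)} = 0$
$z{\left(f \right)} = f^{2} + 5 f$
$y{\left(w \right)} = w^{\frac{3}{2}}$
$z{\left(c{\left(N \right)} \right)} \left(-3 - 23\right) y{\left(l{\left(0 \right)} \right)} = 6 \left(5 + 6\right) \left(-3 - 23\right) 0^{\frac{3}{2}} = 6 \cdot 11 \left(-3 - 23\right) 0 = 66 \left(-26\right) 0 = \left(-1716\right) 0 = 0$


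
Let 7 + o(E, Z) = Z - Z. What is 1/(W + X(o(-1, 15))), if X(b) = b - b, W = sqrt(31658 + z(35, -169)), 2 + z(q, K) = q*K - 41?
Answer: sqrt(257)/2570 ≈ 0.0062378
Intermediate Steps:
o(E, Z) = -7 (o(E, Z) = -7 + (Z - Z) = -7 + 0 = -7)
z(q, K) = -43 + K*q (z(q, K) = -2 + (q*K - 41) = -2 + (K*q - 41) = -2 + (-41 + K*q) = -43 + K*q)
W = 10*sqrt(257) (W = sqrt(31658 + (-43 - 169*35)) = sqrt(31658 + (-43 - 5915)) = sqrt(31658 - 5958) = sqrt(25700) = 10*sqrt(257) ≈ 160.31)
X(b) = 0
1/(W + X(o(-1, 15))) = 1/(10*sqrt(257) + 0) = 1/(10*sqrt(257)) = sqrt(257)/2570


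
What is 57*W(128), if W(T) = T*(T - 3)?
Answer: 912000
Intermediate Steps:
W(T) = T*(-3 + T)
57*W(128) = 57*(128*(-3 + 128)) = 57*(128*125) = 57*16000 = 912000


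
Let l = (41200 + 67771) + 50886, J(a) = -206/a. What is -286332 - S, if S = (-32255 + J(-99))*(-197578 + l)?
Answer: -120472970987/99 ≈ -1.2169e+9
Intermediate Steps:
l = 159857 (l = 108971 + 50886 = 159857)
S = 120444624119/99 (S = (-32255 - 206/(-99))*(-197578 + 159857) = (-32255 - 206*(-1/99))*(-37721) = (-32255 + 206/99)*(-37721) = -3193039/99*(-37721) = 120444624119/99 ≈ 1.2166e+9)
-286332 - S = -286332 - 1*120444624119/99 = -286332 - 120444624119/99 = -120472970987/99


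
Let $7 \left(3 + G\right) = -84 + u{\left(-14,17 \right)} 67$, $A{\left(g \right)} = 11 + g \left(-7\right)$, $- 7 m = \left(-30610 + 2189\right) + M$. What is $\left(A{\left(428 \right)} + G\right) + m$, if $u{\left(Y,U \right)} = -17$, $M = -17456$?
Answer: $\frac{23738}{7} \approx 3391.1$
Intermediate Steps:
$m = \frac{45877}{7}$ ($m = - \frac{\left(-30610 + 2189\right) - 17456}{7} = - \frac{-28421 - 17456}{7} = \left(- \frac{1}{7}\right) \left(-45877\right) = \frac{45877}{7} \approx 6553.9$)
$A{\left(g \right)} = 11 - 7 g$
$G = - \frac{1244}{7}$ ($G = -3 + \frac{-84 - 1139}{7} = -3 + \frac{1}{7} \left(-1223\right) = -3 - \frac{1223}{7} = - \frac{1244}{7} \approx -177.71$)
$\left(A{\left(428 \right)} + G\right) + m = \left(\left(11 - 2996\right) - \frac{1244}{7}\right) + \frac{45877}{7} = \left(-2985 - \frac{1244}{7}\right) + \frac{45877}{7} = - \frac{22139}{7} + \frac{45877}{7} = \frac{23738}{7}$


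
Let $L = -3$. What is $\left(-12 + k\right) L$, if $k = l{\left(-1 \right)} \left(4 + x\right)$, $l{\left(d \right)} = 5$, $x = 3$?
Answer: $-69$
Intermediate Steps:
$k = 35$ ($k = 5 \left(4 + 3\right) = 5 \cdot 7 = 35$)
$\left(-12 + k\right) L = \left(-12 + 35\right) \left(-3\right) = 23 \left(-3\right) = -69$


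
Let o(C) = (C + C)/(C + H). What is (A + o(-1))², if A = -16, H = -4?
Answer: 6084/25 ≈ 243.36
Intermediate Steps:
o(C) = 2*C/(-4 + C) (o(C) = (C + C)/(C - 4) = (2*C)/(-4 + C) = 2*C/(-4 + C))
(A + o(-1))² = (-16 + 2*(-1)/(-4 - 1))² = (-16 + 2*(-1)/(-5))² = (-16 + 2*(-1)*(-⅕))² = (-16 + ⅖)² = (-78/5)² = 6084/25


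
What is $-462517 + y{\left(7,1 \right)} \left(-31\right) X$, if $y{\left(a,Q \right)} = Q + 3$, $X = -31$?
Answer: $-458673$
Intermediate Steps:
$y{\left(a,Q \right)} = 3 + Q$
$-462517 + y{\left(7,1 \right)} \left(-31\right) X = -462517 + \left(3 + 1\right) \left(-31\right) \left(-31\right) = -462517 + 4 \left(-31\right) \left(-31\right) = -462517 - -3844 = -462517 + 3844 = -458673$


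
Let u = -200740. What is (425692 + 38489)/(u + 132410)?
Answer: -464181/68330 ≈ -6.7932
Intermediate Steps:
(425692 + 38489)/(u + 132410) = (425692 + 38489)/(-200740 + 132410) = 464181/(-68330) = 464181*(-1/68330) = -464181/68330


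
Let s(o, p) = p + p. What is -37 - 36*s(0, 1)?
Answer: -109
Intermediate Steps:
s(o, p) = 2*p
-37 - 36*s(0, 1) = -37 - 72 = -109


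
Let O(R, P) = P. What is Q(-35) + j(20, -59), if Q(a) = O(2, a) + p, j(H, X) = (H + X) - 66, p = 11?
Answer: -129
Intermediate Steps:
j(H, X) = -66 + H + X
Q(a) = 11 + a (Q(a) = a + 11 = 11 + a)
Q(-35) + j(20, -59) = (11 - 35) + (-66 + 20 - 59) = -24 - 105 = -129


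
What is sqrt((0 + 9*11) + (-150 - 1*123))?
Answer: I*sqrt(174) ≈ 13.191*I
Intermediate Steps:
sqrt((0 + 9*11) + (-150 - 1*123)) = sqrt((0 + 99) + (-150 - 123)) = sqrt(99 - 273) = sqrt(-174) = I*sqrt(174)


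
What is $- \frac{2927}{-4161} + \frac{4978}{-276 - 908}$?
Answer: $- \frac{8623945}{2463312} \approx -3.501$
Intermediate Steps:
$- \frac{2927}{-4161} + \frac{4978}{-276 - 908} = \left(-2927\right) \left(- \frac{1}{4161}\right) + \frac{4978}{-276 - 908} = \frac{2927}{4161} + \frac{4978}{-1184} = \frac{2927}{4161} + 4978 \left(- \frac{1}{1184}\right) = \frac{2927}{4161} - \frac{2489}{592} = - \frac{8623945}{2463312}$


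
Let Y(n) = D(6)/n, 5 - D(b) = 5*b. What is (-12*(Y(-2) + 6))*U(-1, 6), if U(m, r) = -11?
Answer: 2442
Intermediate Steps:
D(b) = 5 - 5*b
Y(n) = -25/n (Y(n) = (5 - 5*6)/n = (5 - 30)/n = -25/n)
(-12*(Y(-2) + 6))*U(-1, 6) = -12*(-25/(-2) + 6)*(-11) = -12*(-25*(-1/2) + 6)*(-11) = -12*(25/2 + 6)*(-11) = -12*37/2*(-11) = -222*(-11) = 2442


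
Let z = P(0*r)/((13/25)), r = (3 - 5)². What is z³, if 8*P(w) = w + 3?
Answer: 421875/1124864 ≈ 0.37505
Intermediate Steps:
r = 4 (r = (-2)² = 4)
P(w) = 3/8 + w/8 (P(w) = (w + 3)/8 = (3 + w)/8 = 3/8 + w/8)
z = 75/104 (z = (3/8 + (0*4)/8)/((13/25)) = (3/8 + (⅛)*0)/((13*(1/25))) = (3/8 + 0)/(13/25) = (3/8)*(25/13) = 75/104 ≈ 0.72115)
z³ = (75/104)³ = 421875/1124864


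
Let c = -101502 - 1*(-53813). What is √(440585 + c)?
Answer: 8*√6139 ≈ 626.81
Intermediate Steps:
c = -47689 (c = -101502 + 53813 = -47689)
√(440585 + c) = √(440585 - 47689) = √392896 = 8*√6139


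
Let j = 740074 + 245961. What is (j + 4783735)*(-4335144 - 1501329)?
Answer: -33675106821210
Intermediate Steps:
j = 986035
(j + 4783735)*(-4335144 - 1501329) = (986035 + 4783735)*(-4335144 - 1501329) = 5769770*(-5836473) = -33675106821210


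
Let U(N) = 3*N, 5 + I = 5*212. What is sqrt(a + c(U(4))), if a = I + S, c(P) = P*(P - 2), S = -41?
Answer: 9*sqrt(14) ≈ 33.675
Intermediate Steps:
I = 1055 (I = -5 + 5*212 = -5 + 1060 = 1055)
c(P) = P*(-2 + P)
a = 1014 (a = 1055 - 41 = 1014)
sqrt(a + c(U(4))) = sqrt(1014 + (3*4)*(-2 + 3*4)) = sqrt(1014 + 12*(-2 + 12)) = sqrt(1014 + 12*10) = sqrt(1014 + 120) = sqrt(1134) = 9*sqrt(14)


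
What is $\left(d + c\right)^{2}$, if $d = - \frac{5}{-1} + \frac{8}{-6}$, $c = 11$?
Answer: $\frac{1936}{9} \approx 215.11$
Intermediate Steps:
$d = \frac{11}{3}$ ($d = \left(-5\right) \left(-1\right) + 8 \left(- \frac{1}{6}\right) = 5 - \frac{4}{3} = \frac{11}{3} \approx 3.6667$)
$\left(d + c\right)^{2} = \left(\frac{11}{3} + 11\right)^{2} = \left(\frac{44}{3}\right)^{2} = \frac{1936}{9}$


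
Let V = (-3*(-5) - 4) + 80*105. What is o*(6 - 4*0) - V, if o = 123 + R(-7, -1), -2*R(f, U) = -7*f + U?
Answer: -7817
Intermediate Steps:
R(f, U) = -U/2 + 7*f/2 (R(f, U) = -(-7*f + U)/2 = -(U - 7*f)/2 = -U/2 + 7*f/2)
o = 99 (o = 123 + (-½*(-1) + (7/2)*(-7)) = 123 + (½ - 49/2) = 123 - 24 = 99)
V = 8411 (V = (15 - 4) + 8400 = 11 + 8400 = 8411)
o*(6 - 4*0) - V = 99*(6 - 4*0) - 1*8411 = 99*(6 + 0) - 8411 = 99*6 - 8411 = 594 - 8411 = -7817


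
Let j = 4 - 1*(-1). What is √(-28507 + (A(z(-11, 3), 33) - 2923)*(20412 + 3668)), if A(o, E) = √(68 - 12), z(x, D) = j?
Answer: √(-70414347 + 48160*√14) ≈ 8380.6*I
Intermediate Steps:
j = 5 (j = 4 + 1 = 5)
z(x, D) = 5
A(o, E) = 2*√14 (A(o, E) = √56 = 2*√14)
√(-28507 + (A(z(-11, 3), 33) - 2923)*(20412 + 3668)) = √(-28507 + (2*√14 - 2923)*(20412 + 3668)) = √(-28507 + (-2923 + 2*√14)*24080) = √(-28507 + (-70385840 + 48160*√14)) = √(-70414347 + 48160*√14)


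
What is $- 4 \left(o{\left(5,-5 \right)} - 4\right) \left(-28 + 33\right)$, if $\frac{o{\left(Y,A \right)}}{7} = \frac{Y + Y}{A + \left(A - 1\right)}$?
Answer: $\frac{2280}{11} \approx 207.27$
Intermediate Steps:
$o{\left(Y,A \right)} = \frac{14 Y}{-1 + 2 A}$ ($o{\left(Y,A \right)} = 7 \frac{Y + Y}{A + \left(A - 1\right)} = 7 \frac{2 Y}{A + \left(A - 1\right)} = 7 \frac{2 Y}{A + \left(-1 + A\right)} = 7 \frac{2 Y}{-1 + 2 A} = \frac{14 Y}{-1 + 2 A}$)
$- 4 \left(o{\left(5,-5 \right)} - 4\right) \left(-28 + 33\right) = - 4 \left(14 \cdot 5 \frac{1}{-1 + 2 \left(-5\right)} - 4\right) \left(-28 + 33\right) = - 4 \left(14 \cdot 5 \frac{1}{-1 - 10} - 4\right) 5 = - 4 \left(14 \cdot 5 \frac{1}{-11} - 4\right) 5 = - 4 \left(14 \cdot 5 \left(- \frac{1}{11}\right) - 4\right) 5 = - 4 \left(- \frac{70}{11} - 4\right) 5 = \left(-4\right) \left(- \frac{114}{11}\right) 5 = \frac{456}{11} \cdot 5 = \frac{2280}{11}$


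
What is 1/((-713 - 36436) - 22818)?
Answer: -1/59967 ≈ -1.6676e-5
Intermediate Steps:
1/((-713 - 36436) - 22818) = 1/(-37149 - 22818) = 1/(-59967) = -1/59967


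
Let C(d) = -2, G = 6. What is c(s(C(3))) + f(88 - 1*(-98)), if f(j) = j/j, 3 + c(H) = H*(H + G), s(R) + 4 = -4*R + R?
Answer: 14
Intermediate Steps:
s(R) = -4 - 3*R (s(R) = -4 + (-4*R + R) = -4 - 3*R)
c(H) = -3 + H*(6 + H) (c(H) = -3 + H*(H + 6) = -3 + H*(6 + H))
f(j) = 1
c(s(C(3))) + f(88 - 1*(-98)) = (-3 + (-4 - 3*(-2))² + 6*(-4 - 3*(-2))) + 1 = (-3 + (-4 + 6)² + 6*(-4 + 6)) + 1 = (-3 + 2² + 6*2) + 1 = (-3 + 4 + 12) + 1 = 13 + 1 = 14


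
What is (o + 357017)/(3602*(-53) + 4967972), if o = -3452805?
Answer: -1547894/2388533 ≈ -0.64805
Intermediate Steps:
(o + 357017)/(3602*(-53) + 4967972) = (-3452805 + 357017)/(3602*(-53) + 4967972) = -3095788/(-190906 + 4967972) = -3095788/4777066 = -3095788*1/4777066 = -1547894/2388533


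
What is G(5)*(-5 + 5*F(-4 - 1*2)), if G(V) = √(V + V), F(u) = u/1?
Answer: -35*√10 ≈ -110.68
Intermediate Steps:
F(u) = u (F(u) = u*1 = u)
G(V) = √2*√V (G(V) = √(2*V) = √2*√V)
G(5)*(-5 + 5*F(-4 - 1*2)) = (√2*√5)*(-5 + 5*(-4 - 1*2)) = √10*(-5 + 5*(-4 - 2)) = √10*(-5 + 5*(-6)) = √10*(-5 - 30) = √10*(-35) = -35*√10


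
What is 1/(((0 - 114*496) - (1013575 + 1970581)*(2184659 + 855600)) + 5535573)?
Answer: -1/9072601657375 ≈ -1.1022e-13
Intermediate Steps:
1/(((0 - 114*496) - (1013575 + 1970581)*(2184659 + 855600)) + 5535573) = 1/(((0 - 56544) - 2984156*3040259) + 5535573) = 1/((-56544 - 1*9072607136404) + 5535573) = 1/((-56544 - 9072607136404) + 5535573) = 1/(-9072607192948 + 5535573) = 1/(-9072601657375) = -1/9072601657375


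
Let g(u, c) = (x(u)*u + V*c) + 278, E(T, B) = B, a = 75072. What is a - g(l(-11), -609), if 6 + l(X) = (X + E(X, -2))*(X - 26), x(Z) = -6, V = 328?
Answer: 277396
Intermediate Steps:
l(X) = -6 + (-26 + X)*(-2 + X) (l(X) = -6 + (X - 2)*(X - 26) = -6 + (-2 + X)*(-26 + X) = -6 + (-26 + X)*(-2 + X))
g(u, c) = 278 - 6*u + 328*c (g(u, c) = (-6*u + 328*c) + 278 = 278 - 6*u + 328*c)
a - g(l(-11), -609) = 75072 - (278 - 6*(46 + (-11)² - 28*(-11)) + 328*(-609)) = 75072 - (278 - 6*(46 + 121 + 308) - 199752) = 75072 - (278 - 6*475 - 199752) = 75072 - (278 - 2850 - 199752) = 75072 - 1*(-202324) = 75072 + 202324 = 277396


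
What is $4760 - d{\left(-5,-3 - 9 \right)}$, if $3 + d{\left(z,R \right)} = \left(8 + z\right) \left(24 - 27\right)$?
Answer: $4772$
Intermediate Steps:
$d{\left(z,R \right)} = -27 - 3 z$ ($d{\left(z,R \right)} = -3 + \left(8 + z\right) \left(24 - 27\right) = -3 + \left(8 + z\right) \left(-3\right) = -3 - \left(24 + 3 z\right) = -27 - 3 z$)
$4760 - d{\left(-5,-3 - 9 \right)} = 4760 - \left(-27 - -15\right) = 4760 - \left(-27 + 15\right) = 4760 - -12 = 4760 + 12 = 4772$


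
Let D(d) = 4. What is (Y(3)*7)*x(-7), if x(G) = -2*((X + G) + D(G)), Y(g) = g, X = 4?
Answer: -42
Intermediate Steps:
x(G) = -16 - 2*G (x(G) = -2*((4 + G) + 4) = -2*(8 + G) = -16 - 2*G)
(Y(3)*7)*x(-7) = (3*7)*(-16 - 2*(-7)) = 21*(-16 + 14) = 21*(-2) = -42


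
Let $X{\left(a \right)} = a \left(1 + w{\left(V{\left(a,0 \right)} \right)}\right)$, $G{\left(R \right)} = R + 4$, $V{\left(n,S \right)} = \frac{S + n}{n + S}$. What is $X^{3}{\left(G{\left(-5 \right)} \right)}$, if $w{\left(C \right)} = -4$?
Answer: $27$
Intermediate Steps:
$V{\left(n,S \right)} = 1$ ($V{\left(n,S \right)} = \frac{S + n}{S + n} = 1$)
$G{\left(R \right)} = 4 + R$
$X{\left(a \right)} = - 3 a$ ($X{\left(a \right)} = a \left(1 - 4\right) = a \left(-3\right) = - 3 a$)
$X^{3}{\left(G{\left(-5 \right)} \right)} = \left(- 3 \left(4 - 5\right)\right)^{3} = \left(\left(-3\right) \left(-1\right)\right)^{3} = 3^{3} = 27$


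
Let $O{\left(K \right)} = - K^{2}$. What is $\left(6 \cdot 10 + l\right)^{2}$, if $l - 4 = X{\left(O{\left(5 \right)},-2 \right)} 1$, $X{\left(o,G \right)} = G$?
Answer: $3844$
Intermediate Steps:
$l = 2$ ($l = 4 - 2 = 2$)
$\left(6 \cdot 10 + l\right)^{2} = \left(6 \cdot 10 + 2\right)^{2} = \left(60 + 2\right)^{2} = 62^{2} = 3844$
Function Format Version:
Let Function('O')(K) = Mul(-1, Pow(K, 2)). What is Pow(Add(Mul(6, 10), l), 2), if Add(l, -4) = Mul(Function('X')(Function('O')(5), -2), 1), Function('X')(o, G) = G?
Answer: 3844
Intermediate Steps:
l = 2 (l = Add(4, Mul(-2, 1)) = Add(4, -2) = 2)
Pow(Add(Mul(6, 10), l), 2) = Pow(Add(Mul(6, 10), 2), 2) = Pow(Add(60, 2), 2) = Pow(62, 2) = 3844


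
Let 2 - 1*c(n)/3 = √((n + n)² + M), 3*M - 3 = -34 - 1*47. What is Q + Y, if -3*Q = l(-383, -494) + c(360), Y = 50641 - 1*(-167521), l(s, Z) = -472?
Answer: 654952/3 + √518374 ≈ 2.1904e+5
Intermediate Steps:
M = -26 (M = 1 + (-34 - 1*47)/3 = 1 + (-34 - 47)/3 = 1 + (⅓)*(-81) = 1 - 27 = -26)
Y = 218162 (Y = 50641 + 167521 = 218162)
c(n) = 6 - 3*√(-26 + 4*n²) (c(n) = 6 - 3*√((n + n)² - 26) = 6 - 3*√((2*n)² - 26) = 6 - 3*√(4*n² - 26) = 6 - 3*√(-26 + 4*n²))
Q = 466/3 + √518374 (Q = -(-472 + (6 - 3*√(-26 + 4*360²)))/3 = -(-472 + (6 - 3*√(-26 + 4*129600)))/3 = -(-472 + (6 - 3*√(-26 + 518400)))/3 = -(-472 + (6 - 3*√518374))/3 = -(-466 - 3*√518374)/3 = 466/3 + √518374 ≈ 875.32)
Q + Y = (466/3 + √518374) + 218162 = 654952/3 + √518374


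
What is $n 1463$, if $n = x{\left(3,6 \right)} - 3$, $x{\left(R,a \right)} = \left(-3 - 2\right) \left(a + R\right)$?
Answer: $-70224$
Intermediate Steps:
$x{\left(R,a \right)} = - 5 R - 5 a$ ($x{\left(R,a \right)} = - 5 \left(R + a\right) = - 5 R - 5 a$)
$n = -48$ ($n = \left(\left(-5\right) 3 - 30\right) - 3 = \left(-15 - 30\right) - 3 = -45 - 3 = -48$)
$n 1463 = \left(-48\right) 1463 = -70224$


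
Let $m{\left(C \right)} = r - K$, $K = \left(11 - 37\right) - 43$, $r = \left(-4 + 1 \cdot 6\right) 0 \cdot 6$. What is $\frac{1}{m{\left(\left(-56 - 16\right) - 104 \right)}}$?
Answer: $\frac{1}{69} \approx 0.014493$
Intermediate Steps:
$r = 0$ ($r = \left(-4 + 6\right) 0 \cdot 6 = 2 \cdot 0 \cdot 6 = 0 \cdot 6 = 0$)
$K = -69$ ($K = -26 - 43 = -69$)
$m{\left(C \right)} = 69$ ($m{\left(C \right)} = 0 - -69 = 0 + 69 = 69$)
$\frac{1}{m{\left(\left(-56 - 16\right) - 104 \right)}} = \frac{1}{69}$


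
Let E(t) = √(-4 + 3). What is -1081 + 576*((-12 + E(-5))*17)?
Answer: -118585 + 9792*I ≈ -1.1859e+5 + 9792.0*I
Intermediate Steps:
E(t) = I (E(t) = √(-1) = I)
-1081 + 576*((-12 + E(-5))*17) = -1081 + 576*((-12 + I)*17) = -1081 + 576*(-204 + 17*I) = -1081 + (-117504 + 9792*I) = -118585 + 9792*I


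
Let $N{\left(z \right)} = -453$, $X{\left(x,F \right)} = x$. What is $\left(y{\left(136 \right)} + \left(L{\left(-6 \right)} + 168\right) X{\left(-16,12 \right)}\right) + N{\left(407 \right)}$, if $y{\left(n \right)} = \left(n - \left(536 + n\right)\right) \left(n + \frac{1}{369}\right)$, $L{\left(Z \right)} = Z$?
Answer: $- \frac{28022765}{369} \approx -75943.0$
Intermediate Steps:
$y{\left(n \right)} = - \frac{536}{369} - 536 n$ ($y{\left(n \right)} = - 536 \left(n + \frac{1}{369}\right) = - 536 \left(\frac{1}{369} + n\right) = - \frac{536}{369} - 536 n$)
$\left(y{\left(136 \right)} + \left(L{\left(-6 \right)} + 168\right) X{\left(-16,12 \right)}\right) + N{\left(407 \right)} = \left(\left(- \frac{536}{369} - 72896\right) + \left(-6 + 168\right) \left(-16\right)\right) - 453 = \left(\left(- \frac{536}{369} - 72896\right) + 162 \left(-16\right)\right) - 453 = \left(- \frac{26899160}{369} - 2592\right) - 453 = - \frac{27855608}{369} - 453 = - \frac{28022765}{369}$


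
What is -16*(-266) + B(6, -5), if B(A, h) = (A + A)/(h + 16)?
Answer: 46828/11 ≈ 4257.1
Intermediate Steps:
B(A, h) = 2*A/(16 + h) (B(A, h) = (2*A)/(16 + h) = 2*A/(16 + h))
-16*(-266) + B(6, -5) = -16*(-266) + 2*6/(16 - 5) = 4256 + 2*6/11 = 4256 + 2*6*(1/11) = 4256 + 12/11 = 46828/11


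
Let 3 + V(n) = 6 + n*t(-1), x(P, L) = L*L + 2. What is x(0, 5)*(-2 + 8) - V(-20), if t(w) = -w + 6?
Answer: 299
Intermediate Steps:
t(w) = 6 - w
x(P, L) = 2 + L**2 (x(P, L) = L**2 + 2 = 2 + L**2)
V(n) = 3 + 7*n (V(n) = -3 + (6 + n*(6 - 1*(-1))) = -3 + (6 + n*(6 + 1)) = -3 + (6 + n*7) = -3 + (6 + 7*n) = 3 + 7*n)
x(0, 5)*(-2 + 8) - V(-20) = (2 + 5**2)*(-2 + 8) - (3 + 7*(-20)) = (2 + 25)*6 - (3 - 140) = 27*6 - 1*(-137) = 162 + 137 = 299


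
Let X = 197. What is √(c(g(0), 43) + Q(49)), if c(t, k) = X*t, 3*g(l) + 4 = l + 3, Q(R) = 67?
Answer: 2*√3/3 ≈ 1.1547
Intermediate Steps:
g(l) = -⅓ + l/3 (g(l) = -4/3 + (l + 3)/3 = -4/3 + (3 + l)/3 = -4/3 + (1 + l/3) = -⅓ + l/3)
c(t, k) = 197*t
√(c(g(0), 43) + Q(49)) = √(197*(-⅓ + (⅓)*0) + 67) = √(197*(-⅓ + 0) + 67) = √(197*(-⅓) + 67) = √(-197/3 + 67) = √(4/3) = 2*√3/3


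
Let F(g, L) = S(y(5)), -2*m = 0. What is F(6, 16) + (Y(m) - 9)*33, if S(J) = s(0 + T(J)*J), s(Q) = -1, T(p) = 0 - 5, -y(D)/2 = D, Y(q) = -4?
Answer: -430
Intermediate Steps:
m = 0 (m = -½*0 = 0)
y(D) = -2*D
T(p) = -5
S(J) = -1
F(g, L) = -1
F(6, 16) + (Y(m) - 9)*33 = -1 + (-4 - 9)*33 = -1 - 13*33 = -1 - 429 = -430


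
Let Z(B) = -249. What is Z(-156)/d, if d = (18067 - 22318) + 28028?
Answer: -249/23777 ≈ -0.010472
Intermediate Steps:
d = 23777 (d = -4251 + 28028 = 23777)
Z(-156)/d = -249/23777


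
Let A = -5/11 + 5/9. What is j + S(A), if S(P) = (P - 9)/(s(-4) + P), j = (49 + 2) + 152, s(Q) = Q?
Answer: 79239/386 ≈ 205.28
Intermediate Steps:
A = 10/99 (A = -5*1/11 + 5*(1/9) = -5/11 + 5/9 = 10/99 ≈ 0.10101)
j = 203 (j = 51 + 152 = 203)
S(P) = (-9 + P)/(-4 + P) (S(P) = (P - 9)/(-4 + P) = (-9 + P)/(-4 + P))
j + S(A) = 203 + (-9 + 10/99)/(-4 + 10/99) = 203 - 881/99/(-386/99) = 203 - 99/386*(-881/99) = 203 + 881/386 = 79239/386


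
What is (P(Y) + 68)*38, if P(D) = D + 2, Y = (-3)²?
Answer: 3002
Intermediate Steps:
Y = 9
P(D) = 2 + D
(P(Y) + 68)*38 = ((2 + 9) + 68)*38 = (11 + 68)*38 = 79*38 = 3002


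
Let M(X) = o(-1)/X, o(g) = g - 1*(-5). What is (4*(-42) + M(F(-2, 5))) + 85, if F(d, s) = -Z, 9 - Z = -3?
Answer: -250/3 ≈ -83.333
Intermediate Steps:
Z = 12 (Z = 9 - 1*(-3) = 9 + 3 = 12)
o(g) = 5 + g (o(g) = g + 5 = 5 + g)
F(d, s) = -12 (F(d, s) = -1*12 = -12)
M(X) = 4/X (M(X) = (5 - 1)/X = 4/X)
(4*(-42) + M(F(-2, 5))) + 85 = (4*(-42) + 4/(-12)) + 85 = (-168 + 4*(-1/12)) + 85 = (-168 - 1/3) + 85 = -505/3 + 85 = -250/3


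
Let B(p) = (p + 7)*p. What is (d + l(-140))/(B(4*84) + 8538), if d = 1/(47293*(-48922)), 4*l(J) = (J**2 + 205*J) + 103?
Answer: -10408036154783/572799450241512 ≈ -0.018170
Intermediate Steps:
l(J) = 103/4 + J**2/4 + 205*J/4 (l(J) = ((J**2 + 205*J) + 103)/4 = (103 + J**2 + 205*J)/4 = 103/4 + J**2/4 + 205*J/4)
d = -1/2313668146 (d = (1/47293)*(-1/48922) = -1/2313668146 ≈ -4.3221e-10)
B(p) = p*(7 + p) (B(p) = (7 + p)*p = p*(7 + p))
(d + l(-140))/(B(4*84) + 8538) = (-1/2313668146 + (103/4 + (1/4)*(-140)**2 + (205/4)*(-140)))/((4*84)*(7 + 4*84) + 8538) = (-1/2313668146 + (103/4 + (1/4)*19600 - 7175))/(336*(7 + 336) + 8538) = (-1/2313668146 + (103/4 + 4900 - 7175))/(336*343 + 8538) = (-1/2313668146 - 8997/4)/(115248 + 8538) = -10408036154783/4627336292/123786 = -10408036154783/4627336292*1/123786 = -10408036154783/572799450241512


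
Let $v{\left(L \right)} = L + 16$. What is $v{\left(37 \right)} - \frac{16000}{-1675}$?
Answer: $\frac{4191}{67} \approx 62.552$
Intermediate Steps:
$v{\left(L \right)} = 16 + L$
$v{\left(37 \right)} - \frac{16000}{-1675} = \left(16 + 37\right) - \frac{16000}{-1675} = 53 - - \frac{640}{67} = 53 + \frac{640}{67} = \frac{4191}{67}$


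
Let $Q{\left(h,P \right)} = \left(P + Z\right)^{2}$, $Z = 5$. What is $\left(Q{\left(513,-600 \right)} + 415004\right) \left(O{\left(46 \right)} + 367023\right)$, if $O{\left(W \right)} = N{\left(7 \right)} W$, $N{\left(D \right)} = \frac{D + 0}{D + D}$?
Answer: $282269018334$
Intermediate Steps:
$N{\left(D \right)} = \frac{1}{2}$ ($N{\left(D \right)} = \frac{D}{2 D} = D \frac{1}{2 D} = \frac{1}{2}$)
$Q{\left(h,P \right)} = \left(5 + P\right)^{2}$ ($Q{\left(h,P \right)} = \left(P + 5\right)^{2} = \left(5 + P\right)^{2}$)
$O{\left(W \right)} = \frac{W}{2}$
$\left(Q{\left(513,-600 \right)} + 415004\right) \left(O{\left(46 \right)} + 367023\right) = \left(\left(5 - 600\right)^{2} + 415004\right) \left(\frac{1}{2} \cdot 46 + 367023\right) = \left(\left(-595\right)^{2} + 415004\right) \left(23 + 367023\right) = \left(354025 + 415004\right) 367046 = 769029 \cdot 367046 = 282269018334$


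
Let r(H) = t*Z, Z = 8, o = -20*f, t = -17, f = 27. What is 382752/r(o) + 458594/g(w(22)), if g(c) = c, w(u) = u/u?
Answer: 7748254/17 ≈ 4.5578e+5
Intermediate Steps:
w(u) = 1
o = -540 (o = -20*27 = -540)
r(H) = -136 (r(H) = -17*8 = -136)
382752/r(o) + 458594/g(w(22)) = 382752/(-136) + 458594/1 = 382752*(-1/136) + 458594*1 = -47844/17 + 458594 = 7748254/17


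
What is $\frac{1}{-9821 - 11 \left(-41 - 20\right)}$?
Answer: $- \frac{1}{9150} \approx -0.00010929$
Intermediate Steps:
$\frac{1}{-9821 - 11 \left(-41 - 20\right)} = \frac{1}{-9821 - -671} = \frac{1}{-9821 + 671} = \frac{1}{-9150} = - \frac{1}{9150}$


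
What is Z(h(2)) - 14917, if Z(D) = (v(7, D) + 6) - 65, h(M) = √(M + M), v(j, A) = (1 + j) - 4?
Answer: -14972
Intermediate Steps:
v(j, A) = -3 + j
h(M) = √2*√M (h(M) = √(2*M) = √2*√M)
Z(D) = -55 (Z(D) = ((-3 + 7) + 6) - 65 = (4 + 6) - 65 = 10 - 65 = -55)
Z(h(2)) - 14917 = -55 - 14917 = -14972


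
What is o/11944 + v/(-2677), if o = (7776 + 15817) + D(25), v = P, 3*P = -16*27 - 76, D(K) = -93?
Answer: 48699013/23980566 ≈ 2.0308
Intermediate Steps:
P = -508/3 (P = (-16*27 - 76)/3 = (-432 - 76)/3 = (⅓)*(-508) = -508/3 ≈ -169.33)
v = -508/3 ≈ -169.33
o = 23500 (o = (7776 + 15817) - 93 = 23593 - 93 = 23500)
o/11944 + v/(-2677) = 23500/11944 - 508/3/(-2677) = 23500*(1/11944) - 508/3*(-1/2677) = 5875/2986 + 508/8031 = 48699013/23980566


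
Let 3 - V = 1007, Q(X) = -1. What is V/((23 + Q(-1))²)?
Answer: -251/121 ≈ -2.0744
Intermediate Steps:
V = -1004 (V = 3 - 1*1007 = 3 - 1007 = -1004)
V/((23 + Q(-1))²) = -1004/(23 - 1)² = -1004/(22²) = -1004/484 = -1004*1/484 = -251/121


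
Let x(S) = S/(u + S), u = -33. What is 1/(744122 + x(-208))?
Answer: 241/179333610 ≈ 1.3439e-6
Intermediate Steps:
x(S) = S/(-33 + S)
1/(744122 + x(-208)) = 1/(744122 - 208/(-33 - 208)) = 1/(744122 - 208/(-241)) = 1/(744122 - 208*(-1/241)) = 1/(744122 + 208/241) = 1/(179333610/241) = 241/179333610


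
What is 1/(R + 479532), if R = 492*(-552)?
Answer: 1/207948 ≈ 4.8089e-6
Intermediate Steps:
R = -271584
1/(R + 479532) = 1/(-271584 + 479532) = 1/207948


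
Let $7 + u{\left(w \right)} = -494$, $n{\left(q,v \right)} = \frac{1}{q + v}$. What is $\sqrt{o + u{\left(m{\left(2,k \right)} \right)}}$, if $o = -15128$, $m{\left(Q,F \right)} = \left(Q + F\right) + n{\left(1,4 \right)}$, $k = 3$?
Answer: $i \sqrt{15629} \approx 125.02 i$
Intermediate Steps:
$m{\left(Q,F \right)} = \frac{1}{5} + F + Q$ ($m{\left(Q,F \right)} = \left(Q + F\right) + \frac{1}{1 + 4} = \left(F + Q\right) + \frac{1}{5} = \frac{1}{5} + F + Q$)
$u{\left(w \right)} = -501$ ($u{\left(w \right)} = -7 - 494 = -501$)
$\sqrt{o + u{\left(m{\left(2,k \right)} \right)}} = \sqrt{-15128 - 501} = \sqrt{-15629} = i \sqrt{15629}$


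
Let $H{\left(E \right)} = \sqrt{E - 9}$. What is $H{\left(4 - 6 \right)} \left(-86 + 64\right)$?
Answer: $- 22 i \sqrt{11} \approx - 72.966 i$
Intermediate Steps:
$H{\left(E \right)} = \sqrt{-9 + E}$
$H{\left(4 - 6 \right)} \left(-86 + 64\right) = \sqrt{-9 + \left(4 - 6\right)} \left(-86 + 64\right) = \sqrt{-9 + \left(4 - 6\right)} \left(-22\right) = \sqrt{-9 - 2} \left(-22\right) = \sqrt{-11} \left(-22\right) = i \sqrt{11} \left(-22\right) = - 22 i \sqrt{11}$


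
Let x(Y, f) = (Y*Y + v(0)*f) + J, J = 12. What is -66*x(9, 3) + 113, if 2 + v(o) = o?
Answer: -5629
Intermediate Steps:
v(o) = -2 + o
x(Y, f) = 12 + Y**2 - 2*f (x(Y, f) = (Y*Y + (-2 + 0)*f) + 12 = (Y**2 - 2*f) + 12 = 12 + Y**2 - 2*f)
-66*x(9, 3) + 113 = -66*(12 + 9**2 - 2*3) + 113 = -66*(12 + 81 - 6) + 113 = -66*87 + 113 = -5742 + 113 = -5629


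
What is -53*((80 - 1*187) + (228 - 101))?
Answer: -1060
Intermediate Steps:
-53*((80 - 1*187) + (228 - 101)) = -53*((80 - 187) + 127) = -53*(-107 + 127) = -53*20 = -1060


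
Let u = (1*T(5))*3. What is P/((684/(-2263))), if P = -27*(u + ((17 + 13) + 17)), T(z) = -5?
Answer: 54312/19 ≈ 2858.5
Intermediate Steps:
u = -15 (u = (1*(-5))*3 = -5*3 = -15)
P = -864 (P = -27*(-15 + ((17 + 13) + 17)) = -27*(-15 + (30 + 17)) = -27*(-15 + 47) = -27*32 = -864)
P/((684/(-2263))) = -864/(684/(-2263)) = -864/(684*(-1/2263)) = -864/(-684/2263) = -864*(-2263/684) = 54312/19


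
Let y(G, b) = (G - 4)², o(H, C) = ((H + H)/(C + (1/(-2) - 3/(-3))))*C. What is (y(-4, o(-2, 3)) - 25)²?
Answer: 1521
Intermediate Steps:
o(H, C) = 2*C*H/(½ + C) (o(H, C) = ((2*H)/(C + (1*(-½) - 3*(-⅓))))*C = ((2*H)/(C + (-½ + 1)))*C = ((2*H)/(C + ½))*C = ((2*H)/(½ + C))*C = (2*H/(½ + C))*C = 2*C*H/(½ + C))
y(G, b) = (-4 + G)²
(y(-4, o(-2, 3)) - 25)² = ((-4 - 4)² - 25)² = ((-8)² - 25)² = (64 - 25)² = 39² = 1521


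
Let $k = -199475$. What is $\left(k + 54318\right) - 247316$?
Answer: $-392473$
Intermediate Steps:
$\left(k + 54318\right) - 247316 = \left(-199475 + 54318\right) - 247316 = -145157 - 247316 = -392473$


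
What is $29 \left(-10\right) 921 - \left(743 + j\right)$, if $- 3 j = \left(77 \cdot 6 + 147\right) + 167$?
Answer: $- \frac{802723}{3} \approx -2.6757 \cdot 10^{5}$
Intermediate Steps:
$j = - \frac{776}{3}$ ($j = - \frac{\left(77 \cdot 6 + 147\right) + 167}{3} = - \frac{\left(462 + 147\right) + 167}{3} = - \frac{609 + 167}{3} = \left(- \frac{1}{3}\right) 776 = - \frac{776}{3} \approx -258.67$)
$29 \left(-10\right) 921 - \left(743 + j\right) = 29 \left(-10\right) 921 - \frac{1453}{3} = \left(-290\right) 921 + \left(-743 + \frac{776}{3}\right) = -267090 - \frac{1453}{3} = - \frac{802723}{3}$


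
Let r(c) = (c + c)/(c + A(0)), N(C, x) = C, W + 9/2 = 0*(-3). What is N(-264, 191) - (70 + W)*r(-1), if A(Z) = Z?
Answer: -395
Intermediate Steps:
W = -9/2 (W = -9/2 + 0*(-3) = -9/2 + 0 = -9/2 ≈ -4.5000)
r(c) = 2 (r(c) = (c + c)/(c + 0) = (2*c)/c = 2)
N(-264, 191) - (70 + W)*r(-1) = -264 - (70 - 9/2)*2 = -264 - 131*2/2 = -264 - 1*131 = -264 - 131 = -395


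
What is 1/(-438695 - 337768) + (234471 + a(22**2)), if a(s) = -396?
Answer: 181750576724/776463 ≈ 2.3408e+5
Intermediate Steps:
1/(-438695 - 337768) + (234471 + a(22**2)) = 1/(-438695 - 337768) + (234471 - 396) = 1/(-776463) + 234075 = -1/776463 + 234075 = 181750576724/776463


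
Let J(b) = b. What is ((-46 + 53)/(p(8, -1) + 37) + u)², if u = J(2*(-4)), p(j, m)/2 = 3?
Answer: 113569/1849 ≈ 61.422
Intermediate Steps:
p(j, m) = 6 (p(j, m) = 2*3 = 6)
u = -8 (u = 2*(-4) = -8)
((-46 + 53)/(p(8, -1) + 37) + u)² = ((-46 + 53)/(6 + 37) - 8)² = (7/43 - 8)² = (-337/43)² = 113569/1849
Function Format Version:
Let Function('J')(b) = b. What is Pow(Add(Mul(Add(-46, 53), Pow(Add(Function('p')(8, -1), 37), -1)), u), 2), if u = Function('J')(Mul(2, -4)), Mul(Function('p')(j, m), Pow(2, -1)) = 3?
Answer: Rational(113569, 1849) ≈ 61.422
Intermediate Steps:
Function('p')(j, m) = 6 (Function('p')(j, m) = Mul(2, 3) = 6)
u = -8 (u = Mul(2, -4) = -8)
Pow(Add(Mul(Add(-46, 53), Pow(Add(Function('p')(8, -1), 37), -1)), u), 2) = Pow(Add(Mul(Add(-46, 53), Pow(Add(6, 37), -1)), -8), 2) = Pow(Add(Mul(7, Pow(43, -1)), -8), 2) = Pow(Add(Mul(7, Rational(1, 43)), -8), 2) = Pow(Add(Rational(7, 43), -8), 2) = Pow(Rational(-337, 43), 2) = Rational(113569, 1849)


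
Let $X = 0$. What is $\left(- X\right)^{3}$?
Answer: $0$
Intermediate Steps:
$\left(- X\right)^{3} = \left(\left(-1\right) 0\right)^{3} = 0^{3} = 0$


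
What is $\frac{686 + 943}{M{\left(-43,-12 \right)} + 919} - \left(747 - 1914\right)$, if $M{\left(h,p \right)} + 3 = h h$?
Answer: $\frac{3228384}{2765} \approx 1167.6$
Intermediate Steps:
$M{\left(h,p \right)} = -3 + h^{2}$ ($M{\left(h,p \right)} = -3 + h h = -3 + h^{2}$)
$\frac{686 + 943}{M{\left(-43,-12 \right)} + 919} - \left(747 - 1914\right) = \frac{686 + 943}{\left(-3 + \left(-43\right)^{2}\right) + 919} - \left(747 - 1914\right) = \frac{1629}{\left(-3 + 1849\right) + 919} - -1167 = \frac{1629}{1846 + 919} + 1167 = \frac{1629}{2765} + 1167 = \frac{3228384}{2765}$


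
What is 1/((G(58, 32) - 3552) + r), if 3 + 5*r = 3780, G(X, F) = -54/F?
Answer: -80/223863 ≈ -0.00035736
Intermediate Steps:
r = 3777/5 (r = -⅗ + (⅕)*3780 = -⅗ + 756 = 3777/5 ≈ 755.40)
1/((G(58, 32) - 3552) + r) = 1/((-54/32 - 3552) + 3777/5) = 1/((-54*1/32 - 3552) + 3777/5) = 1/((-27/16 - 3552) + 3777/5) = 1/(-56859/16 + 3777/5) = 1/(-223863/80) = -80/223863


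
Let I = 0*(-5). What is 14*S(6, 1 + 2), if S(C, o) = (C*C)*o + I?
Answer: 1512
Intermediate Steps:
I = 0
S(C, o) = o*C**2 (S(C, o) = (C*C)*o + 0 = C**2*o + 0 = o*C**2 + 0 = o*C**2)
14*S(6, 1 + 2) = 14*((1 + 2)*6**2) = 14*(3*36) = 14*108 = 1512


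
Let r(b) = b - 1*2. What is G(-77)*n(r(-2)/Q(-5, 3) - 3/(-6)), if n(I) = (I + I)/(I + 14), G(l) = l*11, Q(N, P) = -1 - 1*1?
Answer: -770/3 ≈ -256.67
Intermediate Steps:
r(b) = -2 + b (r(b) = b - 2 = -2 + b)
Q(N, P) = -2 (Q(N, P) = -1 - 1 = -2)
G(l) = 11*l
n(I) = 2*I/(14 + I) (n(I) = (2*I)/(14 + I) = 2*I/(14 + I))
G(-77)*n(r(-2)/Q(-5, 3) - 3/(-6)) = (11*(-77))*(2*((-2 - 2)/(-2) - 3/(-6))/(14 + ((-2 - 2)/(-2) - 3/(-6)))) = -1694*(-4*(-1/2) - 3*(-1/6))/(14 + (-4*(-1/2) - 3*(-1/6))) = -1694*(2 + 1/2)/(14 + (2 + 1/2)) = -1694*5/(2*(14 + 5/2)) = -1694*5/(2*33/2) = -1694*5*2/(2*33) = -847*10/33 = -770/3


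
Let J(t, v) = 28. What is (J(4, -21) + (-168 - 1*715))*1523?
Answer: -1302165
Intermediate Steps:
(J(4, -21) + (-168 - 1*715))*1523 = (28 + (-168 - 1*715))*1523 = (28 + (-168 - 715))*1523 = (28 - 883)*1523 = -855*1523 = -1302165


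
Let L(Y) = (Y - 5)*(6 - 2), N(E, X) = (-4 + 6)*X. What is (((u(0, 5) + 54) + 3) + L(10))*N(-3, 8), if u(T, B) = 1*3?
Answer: 1280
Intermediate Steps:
N(E, X) = 2*X
u(T, B) = 3
L(Y) = -20 + 4*Y (L(Y) = (-5 + Y)*4 = -20 + 4*Y)
(((u(0, 5) + 54) + 3) + L(10))*N(-3, 8) = (((3 + 54) + 3) + (-20 + 4*10))*(2*8) = ((57 + 3) + (-20 + 40))*16 = (60 + 20)*16 = 80*16 = 1280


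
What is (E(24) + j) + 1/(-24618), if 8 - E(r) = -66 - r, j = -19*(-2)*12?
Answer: 13638371/24618 ≈ 554.00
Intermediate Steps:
j = 456 (j = 38*12 = 456)
E(r) = 74 + r (E(r) = 8 - (-66 - r) = 8 + (66 + r) = 74 + r)
(E(24) + j) + 1/(-24618) = ((74 + 24) + 456) + 1/(-24618) = (98 + 456) - 1/24618 = 554 - 1/24618 = 13638371/24618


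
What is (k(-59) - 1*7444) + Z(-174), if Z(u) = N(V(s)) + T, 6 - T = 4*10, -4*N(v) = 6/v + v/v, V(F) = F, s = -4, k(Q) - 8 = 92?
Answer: -59023/8 ≈ -7377.9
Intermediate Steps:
k(Q) = 100 (k(Q) = 8 + 92 = 100)
N(v) = -¼ - 3/(2*v) (N(v) = -(6/v + v/v)/4 = -(6/v + 1)/4 = -(1 + 6/v)/4 = -¼ - 3/(2*v))
T = -34 (T = 6 - 4*10 = 6 - 1*40 = 6 - 40 = -34)
Z(u) = -271/8 (Z(u) = (¼)*(-6 - 1*(-4))/(-4) - 34 = (¼)*(-¼)*(-6 + 4) - 34 = (¼)*(-¼)*(-2) - 34 = ⅛ - 34 = -271/8)
(k(-59) - 1*7444) + Z(-174) = (100 - 1*7444) - 271/8 = (100 - 7444) - 271/8 = -7344 - 271/8 = -59023/8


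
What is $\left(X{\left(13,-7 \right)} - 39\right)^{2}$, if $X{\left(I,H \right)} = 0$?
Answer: $1521$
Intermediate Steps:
$\left(X{\left(13,-7 \right)} - 39\right)^{2} = \left(0 - 39\right)^{2} = \left(-39\right)^{2} = 1521$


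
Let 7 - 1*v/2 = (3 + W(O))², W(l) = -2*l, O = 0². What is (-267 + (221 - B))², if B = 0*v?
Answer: 2116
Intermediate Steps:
O = 0
v = -4 (v = 14 - 2*(3 - 2*0)² = 14 - 2*(3 + 0)² = 14 - 2*3² = 14 - 2*9 = 14 - 18 = -4)
B = 0 (B = 0*(-4) = 0)
(-267 + (221 - B))² = (-267 + (221 - 1*0))² = (-267 + (221 + 0))² = (-267 + 221)² = (-46)² = 2116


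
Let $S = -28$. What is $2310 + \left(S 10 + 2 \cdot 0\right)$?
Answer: $2030$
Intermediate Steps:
$2310 + \left(S 10 + 2 \cdot 0\right) = 2310 + \left(\left(-28\right) 10 + 2 \cdot 0\right) = 2310 + \left(-280 + 0\right) = 2310 - 280 = 2030$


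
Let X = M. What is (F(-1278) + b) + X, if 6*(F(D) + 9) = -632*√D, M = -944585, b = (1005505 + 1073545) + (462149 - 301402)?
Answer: 1295203 - 316*I*√142 ≈ 1.2952e+6 - 3765.6*I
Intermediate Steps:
b = 2239797 (b = 2079050 + 160747 = 2239797)
F(D) = -9 - 316*√D/3 (F(D) = -9 + (-632*√D)/6 = -9 - 316*√D/3)
X = -944585
(F(-1278) + b) + X = ((-9 - 316*I*√142) + 2239797) - 944585 = (2239788 - 316*I*√142) - 944585 = 1295203 - 316*I*√142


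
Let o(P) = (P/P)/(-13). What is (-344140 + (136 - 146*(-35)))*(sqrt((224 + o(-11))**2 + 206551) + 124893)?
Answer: -42325488342 - 1355576*sqrt(2711315)/13 ≈ -4.2497e+10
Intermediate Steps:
o(P) = -1/13 (o(P) = 1*(-1/13) = -1/13)
(-344140 + (136 - 146*(-35)))*(sqrt((224 + o(-11))**2 + 206551) + 124893) = (-344140 + (136 - 146*(-35)))*(sqrt((224 - 1/13)**2 + 206551) + 124893) = (-344140 + (136 + 5110))*(sqrt((2911/13)**2 + 206551) + 124893) = (-344140 + 5246)*(sqrt(8473921/169 + 206551) + 124893) = -338894*(sqrt(43381040/169) + 124893) = -338894*(4*sqrt(2711315)/13 + 124893) = -338894*(124893 + 4*sqrt(2711315)/13) = -42325488342 - 1355576*sqrt(2711315)/13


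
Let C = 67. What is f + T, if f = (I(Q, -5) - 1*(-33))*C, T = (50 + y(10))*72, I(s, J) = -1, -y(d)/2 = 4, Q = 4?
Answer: 5168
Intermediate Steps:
y(d) = -8 (y(d) = -2*4 = -8)
T = 3024 (T = (50 - 8)*72 = 42*72 = 3024)
f = 2144 (f = (-1 - 1*(-33))*67 = (-1 + 33)*67 = 32*67 = 2144)
f + T = 2144 + 3024 = 5168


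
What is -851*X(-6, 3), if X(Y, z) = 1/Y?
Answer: 851/6 ≈ 141.83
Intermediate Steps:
-851*X(-6, 3) = -851/(-6) = -851*(-⅙) = 851/6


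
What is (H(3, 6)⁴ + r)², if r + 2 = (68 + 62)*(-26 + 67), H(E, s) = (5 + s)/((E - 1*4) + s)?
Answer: 11186623418881/390625 ≈ 2.8638e+7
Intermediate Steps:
H(E, s) = (5 + s)/(-4 + E + s) (H(E, s) = (5 + s)/((E - 4) + s) = (5 + s)/((-4 + E) + s) = (5 + s)/(-4 + E + s))
r = 5328 (r = -2 + (68 + 62)*(-26 + 67) = -2 + 130*41 = -2 + 5330 = 5328)
(H(3, 6)⁴ + r)² = (((5 + 6)/(-4 + 3 + 6))⁴ + 5328)² = ((11/5)⁴ + 5328)² = (14641/625 + 5328)² = (3344641/625)² = 11186623418881/390625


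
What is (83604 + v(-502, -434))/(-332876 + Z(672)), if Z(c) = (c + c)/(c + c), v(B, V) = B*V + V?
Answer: -301038/332875 ≈ -0.90436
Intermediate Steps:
v(B, V) = V + B*V
Z(c) = 1 (Z(c) = (2*c)/((2*c)) = (2*c)*(1/(2*c)) = 1)
(83604 + v(-502, -434))/(-332876 + Z(672)) = (83604 - 434*(1 - 502))/(-332876 + 1) = (83604 - 434*(-501))/(-332875) = (83604 + 217434)*(-1/332875) = 301038*(-1/332875) = -301038/332875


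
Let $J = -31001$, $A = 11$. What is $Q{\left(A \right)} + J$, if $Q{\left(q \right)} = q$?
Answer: $-30990$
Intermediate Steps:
$Q{\left(A \right)} + J = 11 - 31001 = -30990$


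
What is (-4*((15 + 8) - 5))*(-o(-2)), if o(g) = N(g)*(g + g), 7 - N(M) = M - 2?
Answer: -3168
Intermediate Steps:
N(M) = 9 - M (N(M) = 7 - (M - 2) = 7 - (-2 + M) = 7 + (2 - M) = 9 - M)
o(g) = 2*g*(9 - g) (o(g) = (9 - g)*(g + g) = (9 - g)*(2*g) = 2*g*(9 - g))
(-4*((15 + 8) - 5))*(-o(-2)) = (-4*((15 + 8) - 5))*(-2*(-2)*(9 - 1*(-2))) = (-4*(23 - 5))*(-2*(-2)*(9 + 2)) = (-4*18)*(-2*(-2)*11) = -(-72)*(-44) = -72*44 = -3168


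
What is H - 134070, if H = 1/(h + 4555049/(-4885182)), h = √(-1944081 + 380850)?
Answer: -5001686949557742317137068/37306533523797196045 - 23865003173124*I*√1563231/37306533523797196045 ≈ -1.3407e+5 - 0.00079981*I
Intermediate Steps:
h = I*√1563231 (h = √(-1563231) = I*√1563231 ≈ 1250.3*I)
H = 1/(-4555049/4885182 + I*√1563231) (H = 1/(I*√1563231 + 4555049/(-4885182)) = 1/(I*√1563231 + 4555049*(-1/4885182)) = 1/(I*√1563231 - 4555049/4885182) = 1/(-4555049/4885182 + I*√1563231) ≈ -5.96e-7 - 0.00079981*I)
H - 134070 = (-22252243383918/37306533523797196045 - 23865003173124*I*√1563231/37306533523797196045) - 134070 = -5001686949557742317137068/37306533523797196045 - 23865003173124*I*√1563231/37306533523797196045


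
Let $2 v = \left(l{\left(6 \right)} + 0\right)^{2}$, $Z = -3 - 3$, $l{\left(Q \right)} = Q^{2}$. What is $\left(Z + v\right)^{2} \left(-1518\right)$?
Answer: $-625664952$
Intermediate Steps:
$Z = -6$
$v = 648$ ($v = \frac{\left(6^{2} + 0\right)^{2}}{2} = \frac{\left(36 + 0\right)^{2}}{2} = \frac{36^{2}}{2} = \frac{1}{2} \cdot 1296 = 648$)
$\left(Z + v\right)^{2} \left(-1518\right) = \left(-6 + 648\right)^{2} \left(-1518\right) = 642^{2} \left(-1518\right) = 412164 \left(-1518\right) = -625664952$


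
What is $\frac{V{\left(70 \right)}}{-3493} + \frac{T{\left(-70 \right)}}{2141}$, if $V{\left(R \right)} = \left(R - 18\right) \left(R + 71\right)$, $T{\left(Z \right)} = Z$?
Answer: $- \frac{15942322}{7478513} \approx -2.1318$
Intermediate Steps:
$V{\left(R \right)} = \left(-18 + R\right) \left(71 + R\right)$
$\frac{V{\left(70 \right)}}{-3493} + \frac{T{\left(-70 \right)}}{2141} = \frac{-1278 + 70^{2} + 53 \cdot 70}{-3493} - \frac{70}{2141} = \left(-1278 + 4900 + 3710\right) \left(- \frac{1}{3493}\right) - \frac{70}{2141} = 7332 \left(- \frac{1}{3493}\right) - \frac{70}{2141} = - \frac{7332}{3493} - \frac{70}{2141} = - \frac{15942322}{7478513}$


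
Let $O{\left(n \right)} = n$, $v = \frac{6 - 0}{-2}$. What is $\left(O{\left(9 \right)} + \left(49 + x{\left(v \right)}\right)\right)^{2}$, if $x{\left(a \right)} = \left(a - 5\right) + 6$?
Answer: $3136$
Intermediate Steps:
$v = -3$ ($v = \left(6 + 0\right) \left(- \frac{1}{2}\right) = 6 \left(- \frac{1}{2}\right) = -3$)
$x{\left(a \right)} = 1 + a$ ($x{\left(a \right)} = \left(-5 + a\right) + 6 = 1 + a$)
$\left(O{\left(9 \right)} + \left(49 + x{\left(v \right)}\right)\right)^{2} = \left(9 + \left(49 + \left(1 - 3\right)\right)\right)^{2} = \left(9 + \left(49 - 2\right)\right)^{2} = \left(9 + 47\right)^{2} = 56^{2} = 3136$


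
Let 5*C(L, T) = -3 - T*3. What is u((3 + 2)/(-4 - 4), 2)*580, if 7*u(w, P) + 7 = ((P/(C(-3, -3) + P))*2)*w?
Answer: -36105/56 ≈ -644.73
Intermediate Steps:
C(L, T) = -⅗ - 3*T/5 (C(L, T) = (-3 - T*3)/5 = (-3 - 3*T)/5 = -⅗ - 3*T/5)
u(w, P) = -1 + 2*P*w/(7*(6/5 + P)) (u(w, P) = -1 + (((P/((-⅗ - ⅗*(-3)) + P))*2)*w)/7 = -1 + (((P/((-⅗ + 9/5) + P))*2)*w)/7 = -1 + (((P/(6/5 + P))*2)*w)/7 = -1 + ((2*P/(6/5 + P))*w)/7 = -1 + (2*P*w/(6/5 + P))/7 = -1 + 2*P*w/(7*(6/5 + P)))
u((3 + 2)/(-4 - 4), 2)*580 = ((-42 - 35*2 + 10*2*((3 + 2)/(-4 - 4)))/(7*(6 + 5*2)))*580 = ((-42 - 70 + 10*2*(5/(-8)))/(7*(6 + 10)))*580 = ((⅐)*(-42 - 70 + 10*2*(5*(-⅛)))/16)*580 = ((⅐)*(1/16)*(-42 - 70 + 10*2*(-5/8)))*580 = ((⅐)*(1/16)*(-42 - 70 - 25/2))*580 = ((⅐)*(1/16)*(-249/2))*580 = -249/224*580 = -36105/56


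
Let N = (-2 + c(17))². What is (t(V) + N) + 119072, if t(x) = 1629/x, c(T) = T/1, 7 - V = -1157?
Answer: 46287779/388 ≈ 1.1930e+5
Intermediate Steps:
V = 1164 (V = 7 - 1*(-1157) = 7 + 1157 = 1164)
c(T) = T (c(T) = T*1 = T)
N = 225 (N = (-2 + 17)² = 15² = 225)
(t(V) + N) + 119072 = (1629/1164 + 225) + 119072 = (1629*(1/1164) + 225) + 119072 = (543/388 + 225) + 119072 = 87843/388 + 119072 = 46287779/388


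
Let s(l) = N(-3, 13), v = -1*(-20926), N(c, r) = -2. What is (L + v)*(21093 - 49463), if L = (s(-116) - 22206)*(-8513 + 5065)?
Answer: -2172974900700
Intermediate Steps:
v = 20926
s(l) = -2
L = 76573184 (L = (-2 - 22206)*(-8513 + 5065) = -22208*(-3448) = 76573184)
(L + v)*(21093 - 49463) = (76573184 + 20926)*(21093 - 49463) = 76594110*(-28370) = -2172974900700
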